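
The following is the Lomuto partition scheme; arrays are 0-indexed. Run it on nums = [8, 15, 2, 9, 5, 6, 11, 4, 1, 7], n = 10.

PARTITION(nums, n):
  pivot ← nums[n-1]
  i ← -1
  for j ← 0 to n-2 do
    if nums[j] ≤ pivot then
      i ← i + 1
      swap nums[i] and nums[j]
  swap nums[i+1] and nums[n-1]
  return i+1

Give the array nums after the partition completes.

pivot = nums[9] = 7; i = -1
j=0: nums[0]=8 > 7 → no swap
j=1: nums[1]=15 > 7 → no swap
j=2: nums[2]=2 ≤ 7 → i=0, swap nums[0],nums[2] → [2, 15, 8, 9, 5, 6, 11, 4, 1, 7]
j=3: nums[3]=9 > 7 → no swap
j=4: nums[4]=5 ≤ 7 → i=1, swap nums[1],nums[4] → [2, 5, 8, 9, 15, 6, 11, 4, 1, 7]
j=5: nums[5]=6 ≤ 7 → i=2, swap nums[2],nums[5] → [2, 5, 6, 9, 15, 8, 11, 4, 1, 7]
j=6: nums[6]=11 > 7 → no swap
j=7: nums[7]=4 ≤ 7 → i=3, swap nums[3],nums[7] → [2, 5, 6, 4, 15, 8, 11, 9, 1, 7]
j=8: nums[8]=1 ≤ 7 → i=4, swap nums[4],nums[8] → [2, 5, 6, 4, 1, 8, 11, 9, 15, 7]
final swap nums[5],nums[9] → [2, 5, 6, 4, 1, 7, 11, 9, 15, 8]; return 5

[2, 5, 6, 4, 1, 7, 11, 9, 15, 8]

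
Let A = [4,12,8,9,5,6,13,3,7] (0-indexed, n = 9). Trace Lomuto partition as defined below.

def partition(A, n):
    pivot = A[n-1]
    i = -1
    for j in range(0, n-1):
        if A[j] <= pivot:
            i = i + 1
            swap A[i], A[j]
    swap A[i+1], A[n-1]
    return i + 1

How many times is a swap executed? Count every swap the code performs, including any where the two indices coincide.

pivot=7, i=-1
j=0: 4≤7, i=0, swap(0,0) ⇒ [4,12,8,9,5,6,13,3,7]
j=1: 12>7, skip
j=2: 8>7, skip
j=3: 9>7, skip
j=4: 5≤7, i=1, swap(1,4) ⇒ [4,5,8,9,12,6,13,3,7]
j=5: 6≤7, i=2, swap(2,5) ⇒ [4,5,6,9,12,8,13,3,7]
j=6: 13>7, skip
j=7: 3≤7, i=3, swap(3,7) ⇒ [4,5,6,3,12,8,13,9,7]
swap(4,8) ⇒ [4,5,6,3,7,8,13,9,12]; return 4

5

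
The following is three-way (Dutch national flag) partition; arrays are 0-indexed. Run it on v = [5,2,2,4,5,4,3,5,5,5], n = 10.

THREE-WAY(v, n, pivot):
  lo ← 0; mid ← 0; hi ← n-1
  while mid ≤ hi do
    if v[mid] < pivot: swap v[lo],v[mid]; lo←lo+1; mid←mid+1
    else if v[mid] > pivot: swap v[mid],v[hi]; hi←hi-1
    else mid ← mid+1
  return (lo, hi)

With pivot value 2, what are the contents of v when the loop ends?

pivot = 2; lo=0, mid=0, hi=9
v[mid]=5>2: swap v[0],v[9]; hi=8 → [5,2,2,4,5,4,3,5,5,5]
v[mid]=5>2: swap v[0],v[8]; hi=7 → [5,2,2,4,5,4,3,5,5,5]
v[mid]=5>2: swap v[0],v[7]; hi=6 → [5,2,2,4,5,4,3,5,5,5]
v[mid]=5>2: swap v[0],v[6]; hi=5 → [3,2,2,4,5,4,5,5,5,5]
v[mid]=3>2: swap v[0],v[5]; hi=4 → [4,2,2,4,5,3,5,5,5,5]
v[mid]=4>2: swap v[0],v[4]; hi=3 → [5,2,2,4,4,3,5,5,5,5]
v[mid]=5>2: swap v[0],v[3]; hi=2 → [4,2,2,5,4,3,5,5,5,5]
v[mid]=4>2: swap v[0],v[2]; hi=1 → [2,2,4,5,4,3,5,5,5,5]
v[mid]=2=2: mid=1
v[mid]=2=2: mid=2
end: lo=0, hi=1; v = [2,2,4,5,4,3,5,5,5,5]

[2,2,4,5,4,3,5,5,5,5]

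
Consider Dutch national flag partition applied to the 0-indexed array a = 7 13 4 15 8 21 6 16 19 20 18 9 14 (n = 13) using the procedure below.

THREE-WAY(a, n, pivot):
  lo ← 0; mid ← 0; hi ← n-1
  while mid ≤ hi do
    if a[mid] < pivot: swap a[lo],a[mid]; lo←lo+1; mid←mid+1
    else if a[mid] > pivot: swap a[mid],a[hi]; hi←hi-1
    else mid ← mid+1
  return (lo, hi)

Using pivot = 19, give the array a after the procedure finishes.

pivot = 19; lo=0, mid=0, hi=12
a[mid]=7<19: swap a[0],a[0]; lo=1,mid=1 → 7 13 4 15 8 21 6 16 19 20 18 9 14
a[mid]=13<19: swap a[1],a[1]; lo=2,mid=2 → 7 13 4 15 8 21 6 16 19 20 18 9 14
a[mid]=4<19: swap a[2],a[2]; lo=3,mid=3 → 7 13 4 15 8 21 6 16 19 20 18 9 14
a[mid]=15<19: swap a[3],a[3]; lo=4,mid=4 → 7 13 4 15 8 21 6 16 19 20 18 9 14
a[mid]=8<19: swap a[4],a[4]; lo=5,mid=5 → 7 13 4 15 8 21 6 16 19 20 18 9 14
a[mid]=21>19: swap a[5],a[12]; hi=11 → 7 13 4 15 8 14 6 16 19 20 18 9 21
a[mid]=14<19: swap a[5],a[5]; lo=6,mid=6 → 7 13 4 15 8 14 6 16 19 20 18 9 21
a[mid]=6<19: swap a[6],a[6]; lo=7,mid=7 → 7 13 4 15 8 14 6 16 19 20 18 9 21
a[mid]=16<19: swap a[7],a[7]; lo=8,mid=8 → 7 13 4 15 8 14 6 16 19 20 18 9 21
a[mid]=19=19: mid=9
a[mid]=20>19: swap a[9],a[11]; hi=10 → 7 13 4 15 8 14 6 16 19 9 18 20 21
a[mid]=9<19: swap a[8],a[9]; lo=9,mid=10 → 7 13 4 15 8 14 6 16 9 19 18 20 21
a[mid]=18<19: swap a[9],a[10]; lo=10,mid=11 → 7 13 4 15 8 14 6 16 9 18 19 20 21
end: lo=10, hi=10; a = 7 13 4 15 8 14 6 16 9 18 19 20 21

7 13 4 15 8 14 6 16 9 18 19 20 21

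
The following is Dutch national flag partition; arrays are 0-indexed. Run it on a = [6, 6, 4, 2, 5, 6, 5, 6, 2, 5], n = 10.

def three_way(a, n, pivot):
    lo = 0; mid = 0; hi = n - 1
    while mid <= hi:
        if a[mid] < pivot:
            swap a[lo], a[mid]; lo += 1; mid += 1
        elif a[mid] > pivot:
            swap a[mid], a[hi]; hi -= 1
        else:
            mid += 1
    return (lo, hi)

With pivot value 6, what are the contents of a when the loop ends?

[4, 2, 5, 5, 2, 5, 6, 6, 6, 6]

lo=0 mid=0 hi=9
6=6: mid=1
6=6: mid=2
4<6: swap(0,2), lo=1 mid=3 ⇒ [4, 6, 6, 2, 5, 6, 5, 6, 2, 5]
2<6: swap(1,3), lo=2 mid=4 ⇒ [4, 2, 6, 6, 5, 6, 5, 6, 2, 5]
5<6: swap(2,4), lo=3 mid=5 ⇒ [4, 2, 5, 6, 6, 6, 5, 6, 2, 5]
6=6: mid=6
5<6: swap(3,6), lo=4 mid=7 ⇒ [4, 2, 5, 5, 6, 6, 6, 6, 2, 5]
6=6: mid=8
2<6: swap(4,8), lo=5 mid=9 ⇒ [4, 2, 5, 5, 2, 6, 6, 6, 6, 5]
5<6: swap(5,9), lo=6 mid=10 ⇒ [4, 2, 5, 5, 2, 5, 6, 6, 6, 6]
done. lo=6 hi=9; a=[4, 2, 5, 5, 2, 5, 6, 6, 6, 6]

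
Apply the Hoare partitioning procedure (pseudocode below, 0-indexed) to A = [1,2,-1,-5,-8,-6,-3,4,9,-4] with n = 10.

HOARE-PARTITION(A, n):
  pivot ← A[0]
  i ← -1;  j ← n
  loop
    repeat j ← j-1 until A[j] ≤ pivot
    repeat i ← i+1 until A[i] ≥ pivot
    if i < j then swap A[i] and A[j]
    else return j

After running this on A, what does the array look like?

pivot=1
j stops at 9 (-4), i stops at 0 (1); swap ⇒ [-4,2,-1,-5,-8,-6,-3,4,9,1]
j stops at 6 (-3), i stops at 1 (2); swap ⇒ [-4,-3,-1,-5,-8,-6,2,4,9,1]
j stops at 5, i stops at 6; i≥j ⇒ return 5. A=[-4,-3,-1,-5,-8,-6,2,4,9,1]

[-4,-3,-1,-5,-8,-6,2,4,9,1]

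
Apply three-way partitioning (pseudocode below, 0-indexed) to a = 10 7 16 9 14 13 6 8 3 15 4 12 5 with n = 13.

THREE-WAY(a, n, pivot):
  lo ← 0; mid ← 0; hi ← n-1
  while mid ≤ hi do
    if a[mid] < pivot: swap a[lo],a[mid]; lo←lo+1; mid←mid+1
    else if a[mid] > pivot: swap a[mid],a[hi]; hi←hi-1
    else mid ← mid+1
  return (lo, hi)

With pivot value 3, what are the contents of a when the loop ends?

3 16 9 14 13 6 8 7 15 4 12 5 10

lo=0 mid=0 hi=12
10>3: swap(0,12), hi=11 ⇒ 5 7 16 9 14 13 6 8 3 15 4 12 10
5>3: swap(0,11), hi=10 ⇒ 12 7 16 9 14 13 6 8 3 15 4 5 10
12>3: swap(0,10), hi=9 ⇒ 4 7 16 9 14 13 6 8 3 15 12 5 10
4>3: swap(0,9), hi=8 ⇒ 15 7 16 9 14 13 6 8 3 4 12 5 10
15>3: swap(0,8), hi=7 ⇒ 3 7 16 9 14 13 6 8 15 4 12 5 10
3=3: mid=1
7>3: swap(1,7), hi=6 ⇒ 3 8 16 9 14 13 6 7 15 4 12 5 10
8>3: swap(1,6), hi=5 ⇒ 3 6 16 9 14 13 8 7 15 4 12 5 10
6>3: swap(1,5), hi=4 ⇒ 3 13 16 9 14 6 8 7 15 4 12 5 10
13>3: swap(1,4), hi=3 ⇒ 3 14 16 9 13 6 8 7 15 4 12 5 10
14>3: swap(1,3), hi=2 ⇒ 3 9 16 14 13 6 8 7 15 4 12 5 10
9>3: swap(1,2), hi=1 ⇒ 3 16 9 14 13 6 8 7 15 4 12 5 10
16>3: swap(1,1), hi=0 ⇒ 3 16 9 14 13 6 8 7 15 4 12 5 10
done. lo=0 hi=0; a=3 16 9 14 13 6 8 7 15 4 12 5 10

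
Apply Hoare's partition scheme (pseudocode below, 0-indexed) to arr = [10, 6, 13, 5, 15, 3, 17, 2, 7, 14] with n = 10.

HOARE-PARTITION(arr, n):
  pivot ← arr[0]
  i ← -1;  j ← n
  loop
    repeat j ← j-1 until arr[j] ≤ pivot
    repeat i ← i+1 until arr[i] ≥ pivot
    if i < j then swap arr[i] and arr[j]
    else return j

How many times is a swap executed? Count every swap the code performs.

pivot=10
j stops at 8 (7), i stops at 0 (10); swap ⇒ [7, 6, 13, 5, 15, 3, 17, 2, 10, 14]
j stops at 7 (2), i stops at 2 (13); swap ⇒ [7, 6, 2, 5, 15, 3, 17, 13, 10, 14]
j stops at 5 (3), i stops at 4 (15); swap ⇒ [7, 6, 2, 5, 3, 15, 17, 13, 10, 14]
j stops at 4, i stops at 5; i≥j ⇒ return 4. arr=[7, 6, 2, 5, 3, 15, 17, 13, 10, 14]

3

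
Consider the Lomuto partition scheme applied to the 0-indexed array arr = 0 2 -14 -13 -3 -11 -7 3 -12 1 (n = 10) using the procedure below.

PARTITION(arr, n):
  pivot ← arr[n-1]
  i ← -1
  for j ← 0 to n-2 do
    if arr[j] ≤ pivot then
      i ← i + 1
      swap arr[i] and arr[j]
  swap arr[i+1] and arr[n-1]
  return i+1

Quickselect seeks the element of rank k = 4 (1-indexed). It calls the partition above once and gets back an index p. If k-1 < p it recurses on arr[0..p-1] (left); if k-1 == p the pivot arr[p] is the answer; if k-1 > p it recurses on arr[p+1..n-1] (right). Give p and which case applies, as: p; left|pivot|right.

pivot = arr[9] = 1; i = -1
j=0: arr[0]=0 ≤ 1 → i=0, swap arr[0],arr[0] (no change) → 0 2 -14 -13 -3 -11 -7 3 -12 1
j=1: arr[1]=2 > 1 → no swap
j=2: arr[2]=-14 ≤ 1 → i=1, swap arr[1],arr[2] → 0 -14 2 -13 -3 -11 -7 3 -12 1
j=3: arr[3]=-13 ≤ 1 → i=2, swap arr[2],arr[3] → 0 -14 -13 2 -3 -11 -7 3 -12 1
j=4: arr[4]=-3 ≤ 1 → i=3, swap arr[3],arr[4] → 0 -14 -13 -3 2 -11 -7 3 -12 1
j=5: arr[5]=-11 ≤ 1 → i=4, swap arr[4],arr[5] → 0 -14 -13 -3 -11 2 -7 3 -12 1
j=6: arr[6]=-7 ≤ 1 → i=5, swap arr[5],arr[6] → 0 -14 -13 -3 -11 -7 2 3 -12 1
j=7: arr[7]=3 > 1 → no swap
j=8: arr[8]=-12 ≤ 1 → i=6, swap arr[6],arr[8] → 0 -14 -13 -3 -11 -7 -12 3 2 1
final swap arr[7],arr[9] → 0 -14 -13 -3 -11 -7 -12 1 2 3; return 7
p = 7; k-1 = 3 < 7 ⇒ left

7; left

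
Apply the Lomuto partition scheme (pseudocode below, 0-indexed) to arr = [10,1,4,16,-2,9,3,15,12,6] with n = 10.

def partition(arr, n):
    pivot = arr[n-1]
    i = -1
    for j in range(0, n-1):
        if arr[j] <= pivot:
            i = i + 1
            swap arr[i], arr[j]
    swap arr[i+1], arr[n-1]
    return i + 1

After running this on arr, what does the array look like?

[1,4,-2,3,6,9,16,15,12,10]

pivot = arr[9] = 6; i = -1
j=0: arr[0]=10 > 6 → no swap
j=1: arr[1]=1 ≤ 6 → i=0, swap arr[0],arr[1] → [1,10,4,16,-2,9,3,15,12,6]
j=2: arr[2]=4 ≤ 6 → i=1, swap arr[1],arr[2] → [1,4,10,16,-2,9,3,15,12,6]
j=3: arr[3]=16 > 6 → no swap
j=4: arr[4]=-2 ≤ 6 → i=2, swap arr[2],arr[4] → [1,4,-2,16,10,9,3,15,12,6]
j=5: arr[5]=9 > 6 → no swap
j=6: arr[6]=3 ≤ 6 → i=3, swap arr[3],arr[6] → [1,4,-2,3,10,9,16,15,12,6]
j=7: arr[7]=15 > 6 → no swap
j=8: arr[8]=12 > 6 → no swap
final swap arr[4],arr[9] → [1,4,-2,3,6,9,16,15,12,10]; return 4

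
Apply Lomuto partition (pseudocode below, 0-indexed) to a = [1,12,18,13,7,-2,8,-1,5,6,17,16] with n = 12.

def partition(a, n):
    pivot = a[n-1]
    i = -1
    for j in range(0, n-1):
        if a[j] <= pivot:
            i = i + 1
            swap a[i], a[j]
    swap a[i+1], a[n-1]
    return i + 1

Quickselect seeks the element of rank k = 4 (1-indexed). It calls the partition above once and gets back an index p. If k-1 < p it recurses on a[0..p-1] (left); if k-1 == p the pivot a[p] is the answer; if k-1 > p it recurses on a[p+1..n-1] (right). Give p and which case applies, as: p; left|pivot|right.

9; left

pivot = a[11] = 16; i = -1
j=0: a[0]=1 ≤ 16 → i=0, swap a[0],a[0] (no change) → [1,12,18,13,7,-2,8,-1,5,6,17,16]
j=1: a[1]=12 ≤ 16 → i=1, swap a[1],a[1] (no change) → [1,12,18,13,7,-2,8,-1,5,6,17,16]
j=2: a[2]=18 > 16 → no swap
j=3: a[3]=13 ≤ 16 → i=2, swap a[2],a[3] → [1,12,13,18,7,-2,8,-1,5,6,17,16]
j=4: a[4]=7 ≤ 16 → i=3, swap a[3],a[4] → [1,12,13,7,18,-2,8,-1,5,6,17,16]
j=5: a[5]=-2 ≤ 16 → i=4, swap a[4],a[5] → [1,12,13,7,-2,18,8,-1,5,6,17,16]
j=6: a[6]=8 ≤ 16 → i=5, swap a[5],a[6] → [1,12,13,7,-2,8,18,-1,5,6,17,16]
j=7: a[7]=-1 ≤ 16 → i=6, swap a[6],a[7] → [1,12,13,7,-2,8,-1,18,5,6,17,16]
j=8: a[8]=5 ≤ 16 → i=7, swap a[7],a[8] → [1,12,13,7,-2,8,-1,5,18,6,17,16]
j=9: a[9]=6 ≤ 16 → i=8, swap a[8],a[9] → [1,12,13,7,-2,8,-1,5,6,18,17,16]
j=10: a[10]=17 > 16 → no swap
final swap a[9],a[11] → [1,12,13,7,-2,8,-1,5,6,16,17,18]; return 9
p = 9; k-1 = 3 < 9 ⇒ left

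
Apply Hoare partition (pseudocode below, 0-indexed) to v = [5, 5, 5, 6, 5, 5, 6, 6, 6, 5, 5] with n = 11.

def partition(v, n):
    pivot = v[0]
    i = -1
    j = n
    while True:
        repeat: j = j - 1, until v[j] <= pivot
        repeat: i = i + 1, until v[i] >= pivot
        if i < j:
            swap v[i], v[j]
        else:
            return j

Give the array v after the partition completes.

[5, 5, 5, 5, 6, 5, 6, 6, 6, 5, 5]

pivot=5
j stops at 10 (5), i stops at 0 (5); swap ⇒ [5, 5, 5, 6, 5, 5, 6, 6, 6, 5, 5]
j stops at 9 (5), i stops at 1 (5); swap ⇒ [5, 5, 5, 6, 5, 5, 6, 6, 6, 5, 5]
j stops at 5 (5), i stops at 2 (5); swap ⇒ [5, 5, 5, 6, 5, 5, 6, 6, 6, 5, 5]
j stops at 4 (5), i stops at 3 (6); swap ⇒ [5, 5, 5, 5, 6, 5, 6, 6, 6, 5, 5]
j stops at 3, i stops at 4; i≥j ⇒ return 3. v=[5, 5, 5, 5, 6, 5, 6, 6, 6, 5, 5]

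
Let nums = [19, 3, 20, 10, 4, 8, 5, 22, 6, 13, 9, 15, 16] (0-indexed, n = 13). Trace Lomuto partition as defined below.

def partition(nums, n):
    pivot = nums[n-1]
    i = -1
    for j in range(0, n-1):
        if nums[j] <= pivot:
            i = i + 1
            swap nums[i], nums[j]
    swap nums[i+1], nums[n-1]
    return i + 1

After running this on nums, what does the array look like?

pivot = nums[12] = 16; i = -1
j=0: nums[0]=19 > 16 → no swap
j=1: nums[1]=3 ≤ 16 → i=0, swap nums[0],nums[1] → [3, 19, 20, 10, 4, 8, 5, 22, 6, 13, 9, 15, 16]
j=2: nums[2]=20 > 16 → no swap
j=3: nums[3]=10 ≤ 16 → i=1, swap nums[1],nums[3] → [3, 10, 20, 19, 4, 8, 5, 22, 6, 13, 9, 15, 16]
j=4: nums[4]=4 ≤ 16 → i=2, swap nums[2],nums[4] → [3, 10, 4, 19, 20, 8, 5, 22, 6, 13, 9, 15, 16]
j=5: nums[5]=8 ≤ 16 → i=3, swap nums[3],nums[5] → [3, 10, 4, 8, 20, 19, 5, 22, 6, 13, 9, 15, 16]
j=6: nums[6]=5 ≤ 16 → i=4, swap nums[4],nums[6] → [3, 10, 4, 8, 5, 19, 20, 22, 6, 13, 9, 15, 16]
j=7: nums[7]=22 > 16 → no swap
j=8: nums[8]=6 ≤ 16 → i=5, swap nums[5],nums[8] → [3, 10, 4, 8, 5, 6, 20, 22, 19, 13, 9, 15, 16]
j=9: nums[9]=13 ≤ 16 → i=6, swap nums[6],nums[9] → [3, 10, 4, 8, 5, 6, 13, 22, 19, 20, 9, 15, 16]
j=10: nums[10]=9 ≤ 16 → i=7, swap nums[7],nums[10] → [3, 10, 4, 8, 5, 6, 13, 9, 19, 20, 22, 15, 16]
j=11: nums[11]=15 ≤ 16 → i=8, swap nums[8],nums[11] → [3, 10, 4, 8, 5, 6, 13, 9, 15, 20, 22, 19, 16]
final swap nums[9],nums[12] → [3, 10, 4, 8, 5, 6, 13, 9, 15, 16, 22, 19, 20]; return 9

[3, 10, 4, 8, 5, 6, 13, 9, 15, 16, 22, 19, 20]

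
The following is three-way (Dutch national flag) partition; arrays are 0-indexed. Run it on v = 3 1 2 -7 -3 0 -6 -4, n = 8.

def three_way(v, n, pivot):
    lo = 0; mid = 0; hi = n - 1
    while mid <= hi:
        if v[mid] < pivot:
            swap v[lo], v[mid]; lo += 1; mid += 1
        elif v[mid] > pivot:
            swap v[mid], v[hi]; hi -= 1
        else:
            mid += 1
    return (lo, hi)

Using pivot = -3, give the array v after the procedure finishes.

-4 -6 -7 -3 0 2 1 3

pivot = -3; lo=0, mid=0, hi=7
v[mid]=3>-3: swap v[0],v[7]; hi=6 → -4 1 2 -7 -3 0 -6 3
v[mid]=-4<-3: swap v[0],v[0]; lo=1,mid=1 → -4 1 2 -7 -3 0 -6 3
v[mid]=1>-3: swap v[1],v[6]; hi=5 → -4 -6 2 -7 -3 0 1 3
v[mid]=-6<-3: swap v[1],v[1]; lo=2,mid=2 → -4 -6 2 -7 -3 0 1 3
v[mid]=2>-3: swap v[2],v[5]; hi=4 → -4 -6 0 -7 -3 2 1 3
v[mid]=0>-3: swap v[2],v[4]; hi=3 → -4 -6 -3 -7 0 2 1 3
v[mid]=-3=-3: mid=3
v[mid]=-7<-3: swap v[2],v[3]; lo=3,mid=4 → -4 -6 -7 -3 0 2 1 3
end: lo=3, hi=3; v = -4 -6 -7 -3 0 2 1 3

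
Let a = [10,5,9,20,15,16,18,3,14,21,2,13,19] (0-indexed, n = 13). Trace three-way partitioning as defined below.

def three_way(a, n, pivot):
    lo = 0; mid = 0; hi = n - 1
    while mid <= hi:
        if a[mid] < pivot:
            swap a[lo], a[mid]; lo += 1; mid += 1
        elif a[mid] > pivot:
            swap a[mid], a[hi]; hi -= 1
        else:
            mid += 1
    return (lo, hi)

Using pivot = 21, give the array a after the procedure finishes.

[10,5,9,20,15,16,18,3,14,2,13,19,21]

pivot = 21; lo=0, mid=0, hi=12
a[mid]=10<21: swap a[0],a[0]; lo=1,mid=1 → [10,5,9,20,15,16,18,3,14,21,2,13,19]
a[mid]=5<21: swap a[1],a[1]; lo=2,mid=2 → [10,5,9,20,15,16,18,3,14,21,2,13,19]
a[mid]=9<21: swap a[2],a[2]; lo=3,mid=3 → [10,5,9,20,15,16,18,3,14,21,2,13,19]
a[mid]=20<21: swap a[3],a[3]; lo=4,mid=4 → [10,5,9,20,15,16,18,3,14,21,2,13,19]
a[mid]=15<21: swap a[4],a[4]; lo=5,mid=5 → [10,5,9,20,15,16,18,3,14,21,2,13,19]
a[mid]=16<21: swap a[5],a[5]; lo=6,mid=6 → [10,5,9,20,15,16,18,3,14,21,2,13,19]
a[mid]=18<21: swap a[6],a[6]; lo=7,mid=7 → [10,5,9,20,15,16,18,3,14,21,2,13,19]
a[mid]=3<21: swap a[7],a[7]; lo=8,mid=8 → [10,5,9,20,15,16,18,3,14,21,2,13,19]
a[mid]=14<21: swap a[8],a[8]; lo=9,mid=9 → [10,5,9,20,15,16,18,3,14,21,2,13,19]
a[mid]=21=21: mid=10
a[mid]=2<21: swap a[9],a[10]; lo=10,mid=11 → [10,5,9,20,15,16,18,3,14,2,21,13,19]
a[mid]=13<21: swap a[10],a[11]; lo=11,mid=12 → [10,5,9,20,15,16,18,3,14,2,13,21,19]
a[mid]=19<21: swap a[11],a[12]; lo=12,mid=13 → [10,5,9,20,15,16,18,3,14,2,13,19,21]
end: lo=12, hi=12; a = [10,5,9,20,15,16,18,3,14,2,13,19,21]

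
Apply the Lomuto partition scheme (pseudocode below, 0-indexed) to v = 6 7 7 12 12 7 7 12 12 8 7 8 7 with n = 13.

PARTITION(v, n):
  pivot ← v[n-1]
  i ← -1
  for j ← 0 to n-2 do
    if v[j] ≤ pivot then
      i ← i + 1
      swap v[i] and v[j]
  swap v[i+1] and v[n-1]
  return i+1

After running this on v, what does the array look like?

6 7 7 7 7 7 7 12 12 8 12 8 12

pivot = v[12] = 7; i = -1
j=0: v[0]=6 ≤ 7 → i=0, swap v[0],v[0] (no change) → 6 7 7 12 12 7 7 12 12 8 7 8 7
j=1: v[1]=7 ≤ 7 → i=1, swap v[1],v[1] (no change) → 6 7 7 12 12 7 7 12 12 8 7 8 7
j=2: v[2]=7 ≤ 7 → i=2, swap v[2],v[2] (no change) → 6 7 7 12 12 7 7 12 12 8 7 8 7
j=3: v[3]=12 > 7 → no swap
j=4: v[4]=12 > 7 → no swap
j=5: v[5]=7 ≤ 7 → i=3, swap v[3],v[5] → 6 7 7 7 12 12 7 12 12 8 7 8 7
j=6: v[6]=7 ≤ 7 → i=4, swap v[4],v[6] → 6 7 7 7 7 12 12 12 12 8 7 8 7
j=7: v[7]=12 > 7 → no swap
j=8: v[8]=12 > 7 → no swap
j=9: v[9]=8 > 7 → no swap
j=10: v[10]=7 ≤ 7 → i=5, swap v[5],v[10] → 6 7 7 7 7 7 12 12 12 8 12 8 7
j=11: v[11]=8 > 7 → no swap
final swap v[6],v[12] → 6 7 7 7 7 7 7 12 12 8 12 8 12; return 6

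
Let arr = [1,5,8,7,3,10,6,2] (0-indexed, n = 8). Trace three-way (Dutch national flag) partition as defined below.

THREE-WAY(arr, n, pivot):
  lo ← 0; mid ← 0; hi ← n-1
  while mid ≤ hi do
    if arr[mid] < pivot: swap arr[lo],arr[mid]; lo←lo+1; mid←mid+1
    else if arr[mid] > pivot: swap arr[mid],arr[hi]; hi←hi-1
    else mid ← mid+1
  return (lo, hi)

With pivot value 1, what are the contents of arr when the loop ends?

[1,8,7,3,10,6,2,5]

pivot = 1; lo=0, mid=0, hi=7
arr[mid]=1=1: mid=1
arr[mid]=5>1: swap arr[1],arr[7]; hi=6 → [1,2,8,7,3,10,6,5]
arr[mid]=2>1: swap arr[1],arr[6]; hi=5 → [1,6,8,7,3,10,2,5]
arr[mid]=6>1: swap arr[1],arr[5]; hi=4 → [1,10,8,7,3,6,2,5]
arr[mid]=10>1: swap arr[1],arr[4]; hi=3 → [1,3,8,7,10,6,2,5]
arr[mid]=3>1: swap arr[1],arr[3]; hi=2 → [1,7,8,3,10,6,2,5]
arr[mid]=7>1: swap arr[1],arr[2]; hi=1 → [1,8,7,3,10,6,2,5]
arr[mid]=8>1: swap arr[1],arr[1]; hi=0 → [1,8,7,3,10,6,2,5]
end: lo=0, hi=0; arr = [1,8,7,3,10,6,2,5]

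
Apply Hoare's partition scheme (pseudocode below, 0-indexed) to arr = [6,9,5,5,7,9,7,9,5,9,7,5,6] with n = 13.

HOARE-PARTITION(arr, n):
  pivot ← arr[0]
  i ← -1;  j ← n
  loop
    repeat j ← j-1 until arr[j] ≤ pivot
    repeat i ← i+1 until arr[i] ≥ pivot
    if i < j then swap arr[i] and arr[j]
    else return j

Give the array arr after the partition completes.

pivot = arr[0] = 6; i = -1, j = 13
j→12 (arr[12]=6≤6), i→0 (arr[0]=6≥6); i<j, swap → [6,9,5,5,7,9,7,9,5,9,7,5,6]
j→11 (arr[11]=5≤6), i→1 (arr[1]=9≥6); i<j, swap → [6,5,5,5,7,9,7,9,5,9,7,9,6]
j→8 (arr[8]=5≤6), i→4 (arr[4]=7≥6); i<j, swap → [6,5,5,5,5,9,7,9,7,9,7,9,6]
j→4, i→5; i≥j, return j=4. arr = [6,5,5,5,5,9,7,9,7,9,7,9,6]

[6,5,5,5,5,9,7,9,7,9,7,9,6]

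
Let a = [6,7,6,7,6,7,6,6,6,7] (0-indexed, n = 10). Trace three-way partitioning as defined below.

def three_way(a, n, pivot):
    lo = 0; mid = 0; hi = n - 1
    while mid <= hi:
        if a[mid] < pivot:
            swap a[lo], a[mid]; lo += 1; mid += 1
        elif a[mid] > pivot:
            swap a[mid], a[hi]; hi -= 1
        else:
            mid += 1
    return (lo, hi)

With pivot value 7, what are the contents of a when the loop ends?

[6,6,6,6,6,6,7,7,7,7]

pivot = 7; lo=0, mid=0, hi=9
a[mid]=6<7: swap a[0],a[0]; lo=1,mid=1 → [6,7,6,7,6,7,6,6,6,7]
a[mid]=7=7: mid=2
a[mid]=6<7: swap a[1],a[2]; lo=2,mid=3 → [6,6,7,7,6,7,6,6,6,7]
a[mid]=7=7: mid=4
a[mid]=6<7: swap a[2],a[4]; lo=3,mid=5 → [6,6,6,7,7,7,6,6,6,7]
a[mid]=7=7: mid=6
a[mid]=6<7: swap a[3],a[6]; lo=4,mid=7 → [6,6,6,6,7,7,7,6,6,7]
a[mid]=6<7: swap a[4],a[7]; lo=5,mid=8 → [6,6,6,6,6,7,7,7,6,7]
a[mid]=6<7: swap a[5],a[8]; lo=6,mid=9 → [6,6,6,6,6,6,7,7,7,7]
a[mid]=7=7: mid=10
end: lo=6, hi=9; a = [6,6,6,6,6,6,7,7,7,7]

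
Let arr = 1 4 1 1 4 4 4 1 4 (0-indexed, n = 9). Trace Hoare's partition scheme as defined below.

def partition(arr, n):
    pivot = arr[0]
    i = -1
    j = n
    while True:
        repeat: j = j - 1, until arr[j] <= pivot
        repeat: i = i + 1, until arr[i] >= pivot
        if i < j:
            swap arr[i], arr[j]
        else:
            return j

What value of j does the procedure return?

2

pivot=1
j stops at 7 (1), i stops at 0 (1); swap ⇒ 1 4 1 1 4 4 4 1 4
j stops at 3 (1), i stops at 1 (4); swap ⇒ 1 1 1 4 4 4 4 1 4
j stops at 2, i stops at 2; i≥j ⇒ return 2. arr=1 1 1 4 4 4 4 1 4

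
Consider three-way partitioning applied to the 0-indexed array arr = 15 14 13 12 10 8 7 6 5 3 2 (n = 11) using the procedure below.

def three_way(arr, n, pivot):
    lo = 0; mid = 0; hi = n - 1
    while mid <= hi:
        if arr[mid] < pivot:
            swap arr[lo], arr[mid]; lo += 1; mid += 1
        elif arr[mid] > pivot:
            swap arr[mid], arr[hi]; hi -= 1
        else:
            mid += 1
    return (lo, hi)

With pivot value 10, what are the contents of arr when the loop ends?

2 3 5 6 8 7 10 12 13 14 15

pivot = 10; lo=0, mid=0, hi=10
arr[mid]=15>10: swap arr[0],arr[10]; hi=9 → 2 14 13 12 10 8 7 6 5 3 15
arr[mid]=2<10: swap arr[0],arr[0]; lo=1,mid=1 → 2 14 13 12 10 8 7 6 5 3 15
arr[mid]=14>10: swap arr[1],arr[9]; hi=8 → 2 3 13 12 10 8 7 6 5 14 15
arr[mid]=3<10: swap arr[1],arr[1]; lo=2,mid=2 → 2 3 13 12 10 8 7 6 5 14 15
arr[mid]=13>10: swap arr[2],arr[8]; hi=7 → 2 3 5 12 10 8 7 6 13 14 15
arr[mid]=5<10: swap arr[2],arr[2]; lo=3,mid=3 → 2 3 5 12 10 8 7 6 13 14 15
arr[mid]=12>10: swap arr[3],arr[7]; hi=6 → 2 3 5 6 10 8 7 12 13 14 15
arr[mid]=6<10: swap arr[3],arr[3]; lo=4,mid=4 → 2 3 5 6 10 8 7 12 13 14 15
arr[mid]=10=10: mid=5
arr[mid]=8<10: swap arr[4],arr[5]; lo=5,mid=6 → 2 3 5 6 8 10 7 12 13 14 15
arr[mid]=7<10: swap arr[5],arr[6]; lo=6,mid=7 → 2 3 5 6 8 7 10 12 13 14 15
end: lo=6, hi=6; arr = 2 3 5 6 8 7 10 12 13 14 15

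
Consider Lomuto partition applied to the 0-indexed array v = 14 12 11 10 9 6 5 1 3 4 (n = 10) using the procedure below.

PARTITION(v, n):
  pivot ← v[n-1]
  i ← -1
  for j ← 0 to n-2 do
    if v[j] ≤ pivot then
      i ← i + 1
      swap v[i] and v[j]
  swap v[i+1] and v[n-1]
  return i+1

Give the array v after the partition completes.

1 3 4 10 9 6 5 14 12 11

pivot = v[9] = 4; i = -1
j=0: v[0]=14 > 4 → no swap
j=1: v[1]=12 > 4 → no swap
j=2: v[2]=11 > 4 → no swap
j=3: v[3]=10 > 4 → no swap
j=4: v[4]=9 > 4 → no swap
j=5: v[5]=6 > 4 → no swap
j=6: v[6]=5 > 4 → no swap
j=7: v[7]=1 ≤ 4 → i=0, swap v[0],v[7] → 1 12 11 10 9 6 5 14 3 4
j=8: v[8]=3 ≤ 4 → i=1, swap v[1],v[8] → 1 3 11 10 9 6 5 14 12 4
final swap v[2],v[9] → 1 3 4 10 9 6 5 14 12 11; return 2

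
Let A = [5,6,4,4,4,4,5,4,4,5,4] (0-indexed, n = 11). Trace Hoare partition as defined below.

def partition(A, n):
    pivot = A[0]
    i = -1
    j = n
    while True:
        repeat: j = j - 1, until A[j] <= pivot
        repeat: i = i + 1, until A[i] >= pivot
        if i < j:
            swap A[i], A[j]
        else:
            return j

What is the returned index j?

7

pivot = A[0] = 5; i = -1, j = 11
j→10 (A[10]=4≤5), i→0 (A[0]=5≥5); i<j, swap → [4,6,4,4,4,4,5,4,4,5,5]
j→9 (A[9]=5≤5), i→1 (A[1]=6≥5); i<j, swap → [4,5,4,4,4,4,5,4,4,6,5]
j→8 (A[8]=4≤5), i→6 (A[6]=5≥5); i<j, swap → [4,5,4,4,4,4,4,4,5,6,5]
j→7, i→8; i≥j, return j=7. A = [4,5,4,4,4,4,4,4,5,6,5]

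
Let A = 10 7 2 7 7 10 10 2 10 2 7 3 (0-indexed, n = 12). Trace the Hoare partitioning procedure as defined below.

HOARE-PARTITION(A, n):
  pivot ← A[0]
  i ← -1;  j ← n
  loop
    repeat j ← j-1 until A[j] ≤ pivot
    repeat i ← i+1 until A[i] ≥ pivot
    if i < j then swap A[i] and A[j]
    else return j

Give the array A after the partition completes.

pivot = A[0] = 10; i = -1, j = 12
j→11 (A[11]=3≤10), i→0 (A[0]=10≥10); i<j, swap → 3 7 2 7 7 10 10 2 10 2 7 10
j→10 (A[10]=7≤10), i→5 (A[5]=10≥10); i<j, swap → 3 7 2 7 7 7 10 2 10 2 10 10
j→9 (A[9]=2≤10), i→6 (A[6]=10≥10); i<j, swap → 3 7 2 7 7 7 2 2 10 10 10 10
j→8, i→8; i≥j, return j=8. A = 3 7 2 7 7 7 2 2 10 10 10 10

3 7 2 7 7 7 2 2 10 10 10 10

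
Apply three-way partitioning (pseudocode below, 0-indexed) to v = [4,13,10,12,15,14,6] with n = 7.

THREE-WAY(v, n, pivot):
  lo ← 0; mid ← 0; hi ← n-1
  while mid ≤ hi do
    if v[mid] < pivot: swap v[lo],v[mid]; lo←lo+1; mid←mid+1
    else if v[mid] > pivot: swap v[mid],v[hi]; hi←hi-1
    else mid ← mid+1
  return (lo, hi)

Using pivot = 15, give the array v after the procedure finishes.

pivot = 15; lo=0, mid=0, hi=6
v[mid]=4<15: swap v[0],v[0]; lo=1,mid=1 → [4,13,10,12,15,14,6]
v[mid]=13<15: swap v[1],v[1]; lo=2,mid=2 → [4,13,10,12,15,14,6]
v[mid]=10<15: swap v[2],v[2]; lo=3,mid=3 → [4,13,10,12,15,14,6]
v[mid]=12<15: swap v[3],v[3]; lo=4,mid=4 → [4,13,10,12,15,14,6]
v[mid]=15=15: mid=5
v[mid]=14<15: swap v[4],v[5]; lo=5,mid=6 → [4,13,10,12,14,15,6]
v[mid]=6<15: swap v[5],v[6]; lo=6,mid=7 → [4,13,10,12,14,6,15]
end: lo=6, hi=6; v = [4,13,10,12,14,6,15]

[4,13,10,12,14,6,15]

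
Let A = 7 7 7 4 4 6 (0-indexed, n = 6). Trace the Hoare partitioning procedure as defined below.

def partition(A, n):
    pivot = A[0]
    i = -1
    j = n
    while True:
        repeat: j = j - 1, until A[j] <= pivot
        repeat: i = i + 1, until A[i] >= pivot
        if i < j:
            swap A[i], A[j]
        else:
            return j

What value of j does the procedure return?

pivot=7
j stops at 5 (6), i stops at 0 (7); swap ⇒ 6 7 7 4 4 7
j stops at 4 (4), i stops at 1 (7); swap ⇒ 6 4 7 4 7 7
j stops at 3 (4), i stops at 2 (7); swap ⇒ 6 4 4 7 7 7
j stops at 2, i stops at 3; i≥j ⇒ return 2. A=6 4 4 7 7 7

2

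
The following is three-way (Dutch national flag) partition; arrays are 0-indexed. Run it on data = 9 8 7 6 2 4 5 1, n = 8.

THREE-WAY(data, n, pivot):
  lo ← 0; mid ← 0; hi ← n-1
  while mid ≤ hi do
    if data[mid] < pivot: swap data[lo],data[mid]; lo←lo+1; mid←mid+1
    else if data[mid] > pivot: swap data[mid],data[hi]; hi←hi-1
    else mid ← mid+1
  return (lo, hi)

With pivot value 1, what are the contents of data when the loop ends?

pivot = 1; lo=0, mid=0, hi=7
data[mid]=9>1: swap data[0],data[7]; hi=6 → 1 8 7 6 2 4 5 9
data[mid]=1=1: mid=1
data[mid]=8>1: swap data[1],data[6]; hi=5 → 1 5 7 6 2 4 8 9
data[mid]=5>1: swap data[1],data[5]; hi=4 → 1 4 7 6 2 5 8 9
data[mid]=4>1: swap data[1],data[4]; hi=3 → 1 2 7 6 4 5 8 9
data[mid]=2>1: swap data[1],data[3]; hi=2 → 1 6 7 2 4 5 8 9
data[mid]=6>1: swap data[1],data[2]; hi=1 → 1 7 6 2 4 5 8 9
data[mid]=7>1: swap data[1],data[1]; hi=0 → 1 7 6 2 4 5 8 9
end: lo=0, hi=0; data = 1 7 6 2 4 5 8 9

1 7 6 2 4 5 8 9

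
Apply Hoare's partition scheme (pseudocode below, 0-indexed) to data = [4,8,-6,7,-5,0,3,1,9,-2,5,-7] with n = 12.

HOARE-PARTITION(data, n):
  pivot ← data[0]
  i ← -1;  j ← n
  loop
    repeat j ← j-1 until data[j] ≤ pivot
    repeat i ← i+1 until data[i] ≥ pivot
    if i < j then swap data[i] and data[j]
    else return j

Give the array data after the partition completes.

[-7,-2,-6,1,-5,0,3,7,9,8,5,4]

pivot = data[0] = 4; i = -1, j = 12
j→11 (data[11]=-7≤4), i→0 (data[0]=4≥4); i<j, swap → [-7,8,-6,7,-5,0,3,1,9,-2,5,4]
j→9 (data[9]=-2≤4), i→1 (data[1]=8≥4); i<j, swap → [-7,-2,-6,7,-5,0,3,1,9,8,5,4]
j→7 (data[7]=1≤4), i→3 (data[3]=7≥4); i<j, swap → [-7,-2,-6,1,-5,0,3,7,9,8,5,4]
j→6, i→7; i≥j, return j=6. data = [-7,-2,-6,1,-5,0,3,7,9,8,5,4]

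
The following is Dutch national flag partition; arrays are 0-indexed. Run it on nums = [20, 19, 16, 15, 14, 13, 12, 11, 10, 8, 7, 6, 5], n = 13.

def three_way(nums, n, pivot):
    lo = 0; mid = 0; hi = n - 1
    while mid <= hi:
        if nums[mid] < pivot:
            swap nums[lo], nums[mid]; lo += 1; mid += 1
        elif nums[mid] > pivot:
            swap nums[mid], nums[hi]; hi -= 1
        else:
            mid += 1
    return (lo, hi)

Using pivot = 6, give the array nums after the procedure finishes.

[5, 6, 15, 14, 13, 12, 11, 10, 8, 7, 16, 19, 20]

pivot = 6; lo=0, mid=0, hi=12
nums[mid]=20>6: swap nums[0],nums[12]; hi=11 → [5, 19, 16, 15, 14, 13, 12, 11, 10, 8, 7, 6, 20]
nums[mid]=5<6: swap nums[0],nums[0]; lo=1,mid=1 → [5, 19, 16, 15, 14, 13, 12, 11, 10, 8, 7, 6, 20]
nums[mid]=19>6: swap nums[1],nums[11]; hi=10 → [5, 6, 16, 15, 14, 13, 12, 11, 10, 8, 7, 19, 20]
nums[mid]=6=6: mid=2
nums[mid]=16>6: swap nums[2],nums[10]; hi=9 → [5, 6, 7, 15, 14, 13, 12, 11, 10, 8, 16, 19, 20]
nums[mid]=7>6: swap nums[2],nums[9]; hi=8 → [5, 6, 8, 15, 14, 13, 12, 11, 10, 7, 16, 19, 20]
nums[mid]=8>6: swap nums[2],nums[8]; hi=7 → [5, 6, 10, 15, 14, 13, 12, 11, 8, 7, 16, 19, 20]
nums[mid]=10>6: swap nums[2],nums[7]; hi=6 → [5, 6, 11, 15, 14, 13, 12, 10, 8, 7, 16, 19, 20]
nums[mid]=11>6: swap nums[2],nums[6]; hi=5 → [5, 6, 12, 15, 14, 13, 11, 10, 8, 7, 16, 19, 20]
nums[mid]=12>6: swap nums[2],nums[5]; hi=4 → [5, 6, 13, 15, 14, 12, 11, 10, 8, 7, 16, 19, 20]
nums[mid]=13>6: swap nums[2],nums[4]; hi=3 → [5, 6, 14, 15, 13, 12, 11, 10, 8, 7, 16, 19, 20]
nums[mid]=14>6: swap nums[2],nums[3]; hi=2 → [5, 6, 15, 14, 13, 12, 11, 10, 8, 7, 16, 19, 20]
nums[mid]=15>6: swap nums[2],nums[2]; hi=1 → [5, 6, 15, 14, 13, 12, 11, 10, 8, 7, 16, 19, 20]
end: lo=1, hi=1; nums = [5, 6, 15, 14, 13, 12, 11, 10, 8, 7, 16, 19, 20]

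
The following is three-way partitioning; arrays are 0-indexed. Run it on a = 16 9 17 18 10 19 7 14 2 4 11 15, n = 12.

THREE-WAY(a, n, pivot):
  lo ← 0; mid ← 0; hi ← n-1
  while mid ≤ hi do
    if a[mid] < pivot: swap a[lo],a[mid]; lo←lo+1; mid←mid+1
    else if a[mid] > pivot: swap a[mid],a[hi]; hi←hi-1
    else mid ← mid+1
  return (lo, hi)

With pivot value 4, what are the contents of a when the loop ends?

2 4 18 10 19 7 14 17 9 11 15 16

lo=0 mid=0 hi=11
16>4: swap(0,11), hi=10 ⇒ 15 9 17 18 10 19 7 14 2 4 11 16
15>4: swap(0,10), hi=9 ⇒ 11 9 17 18 10 19 7 14 2 4 15 16
11>4: swap(0,9), hi=8 ⇒ 4 9 17 18 10 19 7 14 2 11 15 16
4=4: mid=1
9>4: swap(1,8), hi=7 ⇒ 4 2 17 18 10 19 7 14 9 11 15 16
2<4: swap(0,1), lo=1 mid=2 ⇒ 2 4 17 18 10 19 7 14 9 11 15 16
17>4: swap(2,7), hi=6 ⇒ 2 4 14 18 10 19 7 17 9 11 15 16
14>4: swap(2,6), hi=5 ⇒ 2 4 7 18 10 19 14 17 9 11 15 16
7>4: swap(2,5), hi=4 ⇒ 2 4 19 18 10 7 14 17 9 11 15 16
19>4: swap(2,4), hi=3 ⇒ 2 4 10 18 19 7 14 17 9 11 15 16
10>4: swap(2,3), hi=2 ⇒ 2 4 18 10 19 7 14 17 9 11 15 16
18>4: swap(2,2), hi=1 ⇒ 2 4 18 10 19 7 14 17 9 11 15 16
done. lo=1 hi=1; a=2 4 18 10 19 7 14 17 9 11 15 16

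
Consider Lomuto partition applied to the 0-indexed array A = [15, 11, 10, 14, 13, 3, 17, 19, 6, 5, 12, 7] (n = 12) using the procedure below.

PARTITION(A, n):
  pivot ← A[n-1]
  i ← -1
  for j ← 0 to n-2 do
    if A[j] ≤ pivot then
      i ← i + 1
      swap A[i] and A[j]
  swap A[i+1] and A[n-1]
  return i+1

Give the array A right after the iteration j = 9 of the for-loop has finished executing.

[3, 6, 5, 14, 13, 15, 17, 19, 11, 10, 12, 7]

pivot = A[11] = 7; i = -1
j=0: A[0]=15 > 7 → no swap
j=1: A[1]=11 > 7 → no swap
j=2: A[2]=10 > 7 → no swap
j=3: A[3]=14 > 7 → no swap
j=4: A[4]=13 > 7 → no swap
j=5: A[5]=3 ≤ 7 → i=0, swap A[0],A[5] → [3, 11, 10, 14, 13, 15, 17, 19, 6, 5, 12, 7]
j=6: A[6]=17 > 7 → no swap
j=7: A[7]=19 > 7 → no swap
j=8: A[8]=6 ≤ 7 → i=1, swap A[1],A[8] → [3, 6, 10, 14, 13, 15, 17, 19, 11, 5, 12, 7]
j=9: A[9]=5 ≤ 7 → i=2, swap A[2],A[9] → [3, 6, 5, 14, 13, 15, 17, 19, 11, 10, 12, 7]
(after j=9) A = [3, 6, 5, 14, 13, 15, 17, 19, 11, 10, 12, 7]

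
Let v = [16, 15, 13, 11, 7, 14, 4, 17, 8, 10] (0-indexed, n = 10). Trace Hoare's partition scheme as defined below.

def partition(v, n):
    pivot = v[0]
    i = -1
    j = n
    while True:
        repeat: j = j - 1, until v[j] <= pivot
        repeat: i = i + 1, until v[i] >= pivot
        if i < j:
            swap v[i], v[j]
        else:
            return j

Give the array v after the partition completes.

pivot=16
j stops at 9 (10), i stops at 0 (16); swap ⇒ [10, 15, 13, 11, 7, 14, 4, 17, 8, 16]
j stops at 8 (8), i stops at 7 (17); swap ⇒ [10, 15, 13, 11, 7, 14, 4, 8, 17, 16]
j stops at 7, i stops at 8; i≥j ⇒ return 7. v=[10, 15, 13, 11, 7, 14, 4, 8, 17, 16]

[10, 15, 13, 11, 7, 14, 4, 8, 17, 16]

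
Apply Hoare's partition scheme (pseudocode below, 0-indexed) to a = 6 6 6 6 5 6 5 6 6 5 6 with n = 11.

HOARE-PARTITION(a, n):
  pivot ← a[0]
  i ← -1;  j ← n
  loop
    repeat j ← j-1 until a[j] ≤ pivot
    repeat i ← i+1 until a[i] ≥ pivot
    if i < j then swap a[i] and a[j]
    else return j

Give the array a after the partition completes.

pivot = a[0] = 6; i = -1, j = 11
j→10 (a[10]=6≤6), i→0 (a[0]=6≥6); i<j, swap → 6 6 6 6 5 6 5 6 6 5 6
j→9 (a[9]=5≤6), i→1 (a[1]=6≥6); i<j, swap → 6 5 6 6 5 6 5 6 6 6 6
j→8 (a[8]=6≤6), i→2 (a[2]=6≥6); i<j, swap → 6 5 6 6 5 6 5 6 6 6 6
j→7 (a[7]=6≤6), i→3 (a[3]=6≥6); i<j, swap → 6 5 6 6 5 6 5 6 6 6 6
j→6 (a[6]=5≤6), i→5 (a[5]=6≥6); i<j, swap → 6 5 6 6 5 5 6 6 6 6 6
j→5, i→6; i≥j, return j=5. a = 6 5 6 6 5 5 6 6 6 6 6

6 5 6 6 5 5 6 6 6 6 6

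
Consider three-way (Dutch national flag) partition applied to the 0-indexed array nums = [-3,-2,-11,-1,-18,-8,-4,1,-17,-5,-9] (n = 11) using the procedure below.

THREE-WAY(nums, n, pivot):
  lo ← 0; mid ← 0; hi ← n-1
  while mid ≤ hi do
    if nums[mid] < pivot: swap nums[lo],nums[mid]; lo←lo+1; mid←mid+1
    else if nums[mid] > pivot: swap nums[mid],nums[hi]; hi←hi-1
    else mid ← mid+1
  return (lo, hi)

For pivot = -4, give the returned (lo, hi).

lo=0 mid=0 hi=10
-3>-4: swap(0,10), hi=9 ⇒ [-9,-2,-11,-1,-18,-8,-4,1,-17,-5,-3]
-9<-4: swap(0,0), lo=1 mid=1 ⇒ [-9,-2,-11,-1,-18,-8,-4,1,-17,-5,-3]
-2>-4: swap(1,9), hi=8 ⇒ [-9,-5,-11,-1,-18,-8,-4,1,-17,-2,-3]
-5<-4: swap(1,1), lo=2 mid=2 ⇒ [-9,-5,-11,-1,-18,-8,-4,1,-17,-2,-3]
-11<-4: swap(2,2), lo=3 mid=3 ⇒ [-9,-5,-11,-1,-18,-8,-4,1,-17,-2,-3]
-1>-4: swap(3,8), hi=7 ⇒ [-9,-5,-11,-17,-18,-8,-4,1,-1,-2,-3]
-17<-4: swap(3,3), lo=4 mid=4 ⇒ [-9,-5,-11,-17,-18,-8,-4,1,-1,-2,-3]
-18<-4: swap(4,4), lo=5 mid=5 ⇒ [-9,-5,-11,-17,-18,-8,-4,1,-1,-2,-3]
-8<-4: swap(5,5), lo=6 mid=6 ⇒ [-9,-5,-11,-17,-18,-8,-4,1,-1,-2,-3]
-4=-4: mid=7
1>-4: swap(7,7), hi=6 ⇒ [-9,-5,-11,-17,-18,-8,-4,1,-1,-2,-3]
done. lo=6 hi=6; nums=[-9,-5,-11,-17,-18,-8,-4,1,-1,-2,-3]

(6, 6)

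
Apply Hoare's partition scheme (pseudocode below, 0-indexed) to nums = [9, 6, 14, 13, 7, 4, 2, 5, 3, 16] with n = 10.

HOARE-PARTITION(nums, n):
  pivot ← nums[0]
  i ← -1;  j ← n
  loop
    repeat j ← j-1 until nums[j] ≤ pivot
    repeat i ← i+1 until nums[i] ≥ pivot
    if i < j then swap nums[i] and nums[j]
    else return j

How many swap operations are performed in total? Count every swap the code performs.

3

pivot = nums[0] = 9; i = -1, j = 10
j→8 (nums[8]=3≤9), i→0 (nums[0]=9≥9); i<j, swap → [3, 6, 14, 13, 7, 4, 2, 5, 9, 16]
j→7 (nums[7]=5≤9), i→2 (nums[2]=14≥9); i<j, swap → [3, 6, 5, 13, 7, 4, 2, 14, 9, 16]
j→6 (nums[6]=2≤9), i→3 (nums[3]=13≥9); i<j, swap → [3, 6, 5, 2, 7, 4, 13, 14, 9, 16]
j→5, i→6; i≥j, return j=5. nums = [3, 6, 5, 2, 7, 4, 13, 14, 9, 16]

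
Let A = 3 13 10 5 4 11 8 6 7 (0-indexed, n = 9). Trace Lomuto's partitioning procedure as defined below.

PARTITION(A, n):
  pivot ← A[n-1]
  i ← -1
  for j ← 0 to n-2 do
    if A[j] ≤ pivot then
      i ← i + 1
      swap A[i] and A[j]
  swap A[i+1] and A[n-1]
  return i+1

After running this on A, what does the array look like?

3 5 4 6 7 11 8 13 10

pivot=7, i=-1
j=0: 3≤7, i=0, swap(0,0) ⇒ 3 13 10 5 4 11 8 6 7
j=1: 13>7, skip
j=2: 10>7, skip
j=3: 5≤7, i=1, swap(1,3) ⇒ 3 5 10 13 4 11 8 6 7
j=4: 4≤7, i=2, swap(2,4) ⇒ 3 5 4 13 10 11 8 6 7
j=5: 11>7, skip
j=6: 8>7, skip
j=7: 6≤7, i=3, swap(3,7) ⇒ 3 5 4 6 10 11 8 13 7
swap(4,8) ⇒ 3 5 4 6 7 11 8 13 10; return 4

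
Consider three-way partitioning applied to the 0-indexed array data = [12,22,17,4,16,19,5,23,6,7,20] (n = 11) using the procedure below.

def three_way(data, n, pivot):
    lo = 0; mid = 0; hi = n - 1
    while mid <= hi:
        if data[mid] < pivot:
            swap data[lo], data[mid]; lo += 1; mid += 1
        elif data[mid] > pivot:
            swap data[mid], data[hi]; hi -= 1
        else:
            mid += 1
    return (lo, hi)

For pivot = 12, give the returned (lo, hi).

lo=0 mid=0 hi=10
12=12: mid=1
22>12: swap(1,10), hi=9 ⇒ [12,20,17,4,16,19,5,23,6,7,22]
20>12: swap(1,9), hi=8 ⇒ [12,7,17,4,16,19,5,23,6,20,22]
7<12: swap(0,1), lo=1 mid=2 ⇒ [7,12,17,4,16,19,5,23,6,20,22]
17>12: swap(2,8), hi=7 ⇒ [7,12,6,4,16,19,5,23,17,20,22]
6<12: swap(1,2), lo=2 mid=3 ⇒ [7,6,12,4,16,19,5,23,17,20,22]
4<12: swap(2,3), lo=3 mid=4 ⇒ [7,6,4,12,16,19,5,23,17,20,22]
16>12: swap(4,7), hi=6 ⇒ [7,6,4,12,23,19,5,16,17,20,22]
23>12: swap(4,6), hi=5 ⇒ [7,6,4,12,5,19,23,16,17,20,22]
5<12: swap(3,4), lo=4 mid=5 ⇒ [7,6,4,5,12,19,23,16,17,20,22]
19>12: swap(5,5), hi=4 ⇒ [7,6,4,5,12,19,23,16,17,20,22]
done. lo=4 hi=4; data=[7,6,4,5,12,19,23,16,17,20,22]

(4, 4)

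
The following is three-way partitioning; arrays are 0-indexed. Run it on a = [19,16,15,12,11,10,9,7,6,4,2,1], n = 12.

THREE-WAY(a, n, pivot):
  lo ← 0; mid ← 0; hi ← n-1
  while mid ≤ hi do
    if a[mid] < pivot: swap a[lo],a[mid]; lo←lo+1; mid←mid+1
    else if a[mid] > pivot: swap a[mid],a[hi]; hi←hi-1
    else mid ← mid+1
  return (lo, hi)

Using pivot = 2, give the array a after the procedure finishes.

[1,2,12,11,10,9,7,6,4,15,16,19]

pivot = 2; lo=0, mid=0, hi=11
a[mid]=19>2: swap a[0],a[11]; hi=10 → [1,16,15,12,11,10,9,7,6,4,2,19]
a[mid]=1<2: swap a[0],a[0]; lo=1,mid=1 → [1,16,15,12,11,10,9,7,6,4,2,19]
a[mid]=16>2: swap a[1],a[10]; hi=9 → [1,2,15,12,11,10,9,7,6,4,16,19]
a[mid]=2=2: mid=2
a[mid]=15>2: swap a[2],a[9]; hi=8 → [1,2,4,12,11,10,9,7,6,15,16,19]
a[mid]=4>2: swap a[2],a[8]; hi=7 → [1,2,6,12,11,10,9,7,4,15,16,19]
a[mid]=6>2: swap a[2],a[7]; hi=6 → [1,2,7,12,11,10,9,6,4,15,16,19]
a[mid]=7>2: swap a[2],a[6]; hi=5 → [1,2,9,12,11,10,7,6,4,15,16,19]
a[mid]=9>2: swap a[2],a[5]; hi=4 → [1,2,10,12,11,9,7,6,4,15,16,19]
a[mid]=10>2: swap a[2],a[4]; hi=3 → [1,2,11,12,10,9,7,6,4,15,16,19]
a[mid]=11>2: swap a[2],a[3]; hi=2 → [1,2,12,11,10,9,7,6,4,15,16,19]
a[mid]=12>2: swap a[2],a[2]; hi=1 → [1,2,12,11,10,9,7,6,4,15,16,19]
end: lo=1, hi=1; a = [1,2,12,11,10,9,7,6,4,15,16,19]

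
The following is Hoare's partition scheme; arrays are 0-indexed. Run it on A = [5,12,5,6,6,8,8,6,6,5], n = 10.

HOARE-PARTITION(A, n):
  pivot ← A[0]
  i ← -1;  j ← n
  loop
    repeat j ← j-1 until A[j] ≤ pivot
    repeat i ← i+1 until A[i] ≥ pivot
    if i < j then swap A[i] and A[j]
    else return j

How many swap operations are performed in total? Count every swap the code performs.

pivot=5
j stops at 9 (5), i stops at 0 (5); swap ⇒ [5,12,5,6,6,8,8,6,6,5]
j stops at 2 (5), i stops at 1 (12); swap ⇒ [5,5,12,6,6,8,8,6,6,5]
j stops at 1, i stops at 2; i≥j ⇒ return 1. A=[5,5,12,6,6,8,8,6,6,5]

2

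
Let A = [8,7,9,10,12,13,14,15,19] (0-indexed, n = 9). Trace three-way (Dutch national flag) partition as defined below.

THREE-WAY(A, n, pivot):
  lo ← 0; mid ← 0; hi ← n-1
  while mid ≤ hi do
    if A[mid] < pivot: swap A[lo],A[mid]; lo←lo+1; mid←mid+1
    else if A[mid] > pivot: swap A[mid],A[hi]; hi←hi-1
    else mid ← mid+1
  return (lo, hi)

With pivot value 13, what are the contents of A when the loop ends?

[8,7,9,10,12,13,15,19,14]

lo=0 mid=0 hi=8
8<13: swap(0,0), lo=1 mid=1 ⇒ [8,7,9,10,12,13,14,15,19]
7<13: swap(1,1), lo=2 mid=2 ⇒ [8,7,9,10,12,13,14,15,19]
9<13: swap(2,2), lo=3 mid=3 ⇒ [8,7,9,10,12,13,14,15,19]
10<13: swap(3,3), lo=4 mid=4 ⇒ [8,7,9,10,12,13,14,15,19]
12<13: swap(4,4), lo=5 mid=5 ⇒ [8,7,9,10,12,13,14,15,19]
13=13: mid=6
14>13: swap(6,8), hi=7 ⇒ [8,7,9,10,12,13,19,15,14]
19>13: swap(6,7), hi=6 ⇒ [8,7,9,10,12,13,15,19,14]
15>13: swap(6,6), hi=5 ⇒ [8,7,9,10,12,13,15,19,14]
done. lo=5 hi=5; A=[8,7,9,10,12,13,15,19,14]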